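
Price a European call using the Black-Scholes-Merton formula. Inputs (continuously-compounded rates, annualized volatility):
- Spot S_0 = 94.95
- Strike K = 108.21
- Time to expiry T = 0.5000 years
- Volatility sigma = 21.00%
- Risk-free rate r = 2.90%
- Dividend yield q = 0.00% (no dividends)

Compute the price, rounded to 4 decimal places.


d1 = (ln(S/K) + (r - q + 0.5*sigma^2) * T) / (sigma * sqrt(T)) = -0.70844251
d2 = d1 - sigma * sqrt(T) = -0.85693494
exp(-rT) = 0.98560462; exp(-qT) = 1.00000000
C = S_0 * exp(-qT) * N(d1) - K * exp(-rT) * N(d2)
N(d1) = 0.23933525; N(d2) = 0.19574042
C = 94.9500 * 1.00000000 * 0.23933525 - 108.2100 * 0.98560462 * 0.19574042 = 1.8487

Answer: Price = 1.8487


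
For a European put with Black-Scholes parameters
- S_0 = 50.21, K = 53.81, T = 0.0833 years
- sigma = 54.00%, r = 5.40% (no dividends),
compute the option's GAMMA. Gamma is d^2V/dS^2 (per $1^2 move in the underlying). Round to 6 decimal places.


d1 = -0.3375080424; d2 = -0.4933614351
phi(d1) = 0.3768551539; exp(-qT) = 1.0000000000; exp(-rT) = 0.9955119017
Gamma = exp(-qT) * phi(d1) / (S * sigma * sqrt(T)) = 1.0000000000 * 0.3768551539 / (50.2100 * 0.5400 * 0.2886173938) = 0.048158

Answer: Gamma = 0.048158


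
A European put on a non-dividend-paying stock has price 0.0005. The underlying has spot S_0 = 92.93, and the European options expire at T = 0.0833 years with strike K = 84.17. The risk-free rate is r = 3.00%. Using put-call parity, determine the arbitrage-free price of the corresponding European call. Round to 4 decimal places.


Answer: Call price = 8.9706

Derivation:
Put-call parity: C - P = S_0 * exp(-qT) - K * exp(-rT).
S_0 * exp(-qT) = 92.9300 * 1.00000000 = 92.93000000
K * exp(-rT) = 84.1700 * 0.99750412 = 83.95992177
C = P + S*exp(-qT) - K*exp(-rT)
C = 0.0005 + 92.93000000 - 83.95992177 = 8.9706


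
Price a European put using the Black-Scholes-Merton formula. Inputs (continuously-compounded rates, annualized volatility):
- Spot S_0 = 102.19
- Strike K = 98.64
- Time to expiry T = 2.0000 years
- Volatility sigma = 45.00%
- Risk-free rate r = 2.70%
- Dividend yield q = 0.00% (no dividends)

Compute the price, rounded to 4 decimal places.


Answer: Price = 20.2874

Derivation:
d1 = (ln(S/K) + (r - q + 0.5*sigma^2) * T) / (sigma * sqrt(T)) = 0.45860898
d2 = d1 - sigma * sqrt(T) = -0.17778712
exp(-rT) = 0.94743211; exp(-qT) = 1.00000000
P = K * exp(-rT) * N(-d2) - S_0 * exp(-qT) * N(-d1)
N(-d1) = 0.32325749; N(-d2) = 0.57055492
P = 98.6400 * 0.94743211 * 0.57055492 - 102.1900 * 1.00000000 * 0.32325749 = 20.2874


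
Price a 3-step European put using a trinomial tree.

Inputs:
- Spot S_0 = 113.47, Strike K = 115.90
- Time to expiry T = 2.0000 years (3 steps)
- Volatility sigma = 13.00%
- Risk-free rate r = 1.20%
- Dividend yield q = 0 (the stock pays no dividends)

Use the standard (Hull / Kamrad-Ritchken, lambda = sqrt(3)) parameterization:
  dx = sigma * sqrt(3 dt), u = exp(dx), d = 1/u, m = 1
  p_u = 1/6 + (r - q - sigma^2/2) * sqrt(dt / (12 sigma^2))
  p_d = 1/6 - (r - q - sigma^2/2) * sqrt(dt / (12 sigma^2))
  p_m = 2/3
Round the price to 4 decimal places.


Answer: Price = V(0,0) = 7.8021

Derivation:
dt = T/N = 0.666667; dx = sigma*sqrt(3*dt) = 0.183848
u = exp(dx) = 1.201833; d = 1/u = 0.832062
p_u = 0.173103, p_m = 0.666667, p_d = 0.160230
Discount per step: exp(-r*dt) = 0.992032
Stock lattice S(k, j) with j the centered position index:
  k=0: S(0,+0) = 113.4700
  k=1: S(1,-1) = 94.4141; S(1,+0) = 113.4700; S(1,+1) = 136.3720
  k=2: S(2,-2) = 78.5585; S(2,-1) = 94.4141; S(2,+0) = 113.4700; S(2,+1) = 136.3720; S(2,+2) = 163.8963
  k=3: S(3,-3) = 65.3655; S(3,-2) = 78.5585; S(3,-1) = 94.4141; S(3,+0) = 113.4700; S(3,+1) = 136.3720; S(3,+2) = 163.8963; S(3,+3) = 196.9760
Terminal payoffs V(N, j) = max(K - S_T, 0):
  V(3,-3) = 50.534461; V(3,-2) = 37.341548; V(3,-1) = 21.485872; V(3,+0) = 2.430000; V(3,+1) = 0.000000; V(3,+2) = 0.000000; V(3,+3) = 0.000000
Backward induction: V(k, j) = exp(-r*dt) * [p_u * V(k+1, j+1) + p_m * V(k+1, j) + p_d * V(k+1, j-1)]
  V(2,-2) = exp(-r*dt) * [p_u*21.485872 + p_m*37.341548 + p_d*50.534461] = 36.418269
  V(2,-1) = exp(-r*dt) * [p_u*2.430000 + p_m*21.485872 + p_d*37.341548] = 20.562638
  V(2,+0) = exp(-r*dt) * [p_u*0.000000 + p_m*2.430000 + p_d*21.485872] = 5.022345
  V(2,+1) = exp(-r*dt) * [p_u*0.000000 + p_m*0.000000 + p_d*2.430000] = 0.386257
  V(2,+2) = exp(-r*dt) * [p_u*0.000000 + p_m*0.000000 + p_d*0.000000] = 0.000000
  V(1,-1) = exp(-r*dt) * [p_u*5.022345 + p_m*20.562638 + p_d*36.418269] = 20.250461
  V(1,+0) = exp(-r*dt) * [p_u*0.386257 + p_m*5.022345 + p_d*20.562638] = 6.656383
  V(1,+1) = exp(-r*dt) * [p_u*0.000000 + p_m*0.386257 + p_d*5.022345] = 1.053772
  V(0,+0) = exp(-r*dt) * [p_u*1.053772 + p_m*6.656383 + p_d*20.250461] = 7.802068


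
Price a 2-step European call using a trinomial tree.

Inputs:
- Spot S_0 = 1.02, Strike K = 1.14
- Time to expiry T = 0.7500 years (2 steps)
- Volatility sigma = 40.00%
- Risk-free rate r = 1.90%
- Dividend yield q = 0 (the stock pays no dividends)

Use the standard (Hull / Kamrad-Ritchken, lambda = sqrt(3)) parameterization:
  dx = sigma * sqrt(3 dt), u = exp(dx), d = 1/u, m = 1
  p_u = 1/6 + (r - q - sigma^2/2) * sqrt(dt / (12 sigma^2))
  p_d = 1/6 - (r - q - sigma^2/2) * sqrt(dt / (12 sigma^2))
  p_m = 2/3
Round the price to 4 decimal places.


Answer: Price = V(0,0) = 0.1009

Derivation:
dt = T/N = 0.375000; dx = sigma*sqrt(3*dt) = 0.424264
u = exp(dx) = 1.528465; d = 1/u = 0.654251
p_u = 0.139708, p_m = 0.666667, p_d = 0.193625
Discount per step: exp(-r*dt) = 0.992900
Stock lattice S(k, j) with j the centered position index:
  k=0: S(0,+0) = 1.0200
  k=1: S(1,-1) = 0.6673; S(1,+0) = 1.0200; S(1,+1) = 1.5590
  k=2: S(2,-2) = 0.4366; S(2,-1) = 0.6673; S(2,+0) = 1.0200; S(2,+1) = 1.5590; S(2,+2) = 2.3829
Terminal payoffs V(N, j) = max(S_T - K, 0):
  V(2,-2) = 0.000000; V(2,-1) = 0.000000; V(2,+0) = 0.000000; V(2,+1) = 0.419034; V(2,+2) = 1.242930
Backward induction: V(k, j) = exp(-r*dt) * [p_u * V(k+1, j+1) + p_m * V(k+1, j) + p_d * V(k+1, j-1)]
  V(1,-1) = exp(-r*dt) * [p_u*0.000000 + p_m*0.000000 + p_d*0.000000] = 0.000000
  V(1,+0) = exp(-r*dt) * [p_u*0.419034 + p_m*0.000000 + p_d*0.000000] = 0.058127
  V(1,+1) = exp(-r*dt) * [p_u*1.242930 + p_m*0.419034 + p_d*0.000000] = 0.449788
  V(0,+0) = exp(-r*dt) * [p_u*0.449788 + p_m*0.058127 + p_d*0.000000] = 0.100869


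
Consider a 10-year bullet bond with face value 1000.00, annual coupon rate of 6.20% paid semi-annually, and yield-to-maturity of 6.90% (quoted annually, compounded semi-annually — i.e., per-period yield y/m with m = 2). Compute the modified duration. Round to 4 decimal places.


Coupon per period c = face * coupon_rate / m = 31.000000
Periods per year m = 2; per-period yield y/m = 0.034500
Number of cashflows N = 20
Cashflows (t years, CF_t, discount factor 1/(1+y/m)^(m*t), PV):
  t = 0.5000: CF_t = 31.000000, DF = 0.966651, PV = 29.966167
  t = 1.0000: CF_t = 31.000000, DF = 0.934413, PV = 28.966812
  t = 1.5000: CF_t = 31.000000, DF = 0.903251, PV = 28.000785
  t = 2.0000: CF_t = 31.000000, DF = 0.873128, PV = 27.066975
  t = 2.5000: CF_t = 31.000000, DF = 0.844010, PV = 26.164306
  t = 3.0000: CF_t = 31.000000, DF = 0.815863, PV = 25.291741
  t = 3.5000: CF_t = 31.000000, DF = 0.788654, PV = 24.448275
  t = 4.0000: CF_t = 31.000000, DF = 0.762353, PV = 23.632939
  t = 4.5000: CF_t = 31.000000, DF = 0.736929, PV = 22.844794
  t = 5.0000: CF_t = 31.000000, DF = 0.712353, PV = 22.082932
  t = 5.5000: CF_t = 31.000000, DF = 0.688596, PV = 21.346479
  t = 6.0000: CF_t = 31.000000, DF = 0.665632, PV = 20.634586
  t = 6.5000: CF_t = 31.000000, DF = 0.643433, PV = 19.946434
  t = 7.0000: CF_t = 31.000000, DF = 0.621975, PV = 19.281231
  t = 7.5000: CF_t = 31.000000, DF = 0.601233, PV = 18.638213
  t = 8.0000: CF_t = 31.000000, DF = 0.581182, PV = 18.016639
  t = 8.5000: CF_t = 31.000000, DF = 0.561800, PV = 17.415794
  t = 9.0000: CF_t = 31.000000, DF = 0.543064, PV = 16.834987
  t = 9.5000: CF_t = 31.000000, DF = 0.524953, PV = 16.273549
  t = 10.0000: CF_t = 1031.000000, DF = 0.507446, PV = 523.177147
Price P = sum_t PV_t = 950.030785
First compute Macaulay numerator sum_t t * PV_t:
  t * PV_t at t = 0.5000: 14.983084
  t * PV_t at t = 1.0000: 28.966812
  t * PV_t at t = 1.5000: 42.001178
  t * PV_t at t = 2.0000: 54.133949
  t * PV_t at t = 2.5000: 65.410765
  t * PV_t at t = 3.0000: 75.875223
  t * PV_t at t = 3.5000: 85.568964
  t * PV_t at t = 4.0000: 94.531756
  t * PV_t at t = 4.5000: 102.801571
  t * PV_t at t = 5.0000: 110.414662
  t * PV_t at t = 5.5000: 117.405634
  t * PV_t at t = 6.0000: 123.807514
  t * PV_t at t = 6.5000: 129.651819
  t * PV_t at t = 7.0000: 134.968619
  t * PV_t at t = 7.5000: 139.786597
  t * PV_t at t = 8.0000: 144.133111
  t * PV_t at t = 8.5000: 148.034249
  t * PV_t at t = 9.0000: 151.514882
  t * PV_t at t = 9.5000: 154.598720
  t * PV_t at t = 10.0000: 5231.771470
Macaulay duration D = 7150.360580 / 950.030785 = 7.526451
Modified duration = D / (1 + y/m) = 7.526451 / (1 + 0.034500) = 7.275448

Answer: Modified duration = 7.2754


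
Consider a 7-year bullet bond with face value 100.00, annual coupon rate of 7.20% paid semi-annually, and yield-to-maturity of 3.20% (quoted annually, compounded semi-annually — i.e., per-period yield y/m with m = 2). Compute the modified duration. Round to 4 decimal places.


Answer: Modified duration = 5.6960

Derivation:
Coupon per period c = face * coupon_rate / m = 3.600000
Periods per year m = 2; per-period yield y/m = 0.016000
Number of cashflows N = 14
Cashflows (t years, CF_t, discount factor 1/(1+y/m)^(m*t), PV):
  t = 0.5000: CF_t = 3.600000, DF = 0.984252, PV = 3.543307
  t = 1.0000: CF_t = 3.600000, DF = 0.968752, PV = 3.487507
  t = 1.5000: CF_t = 3.600000, DF = 0.953496, PV = 3.432586
  t = 2.0000: CF_t = 3.600000, DF = 0.938480, PV = 3.378529
  t = 2.5000: CF_t = 3.600000, DF = 0.923701, PV = 3.325324
  t = 3.0000: CF_t = 3.600000, DF = 0.909155, PV = 3.272957
  t = 3.5000: CF_t = 3.600000, DF = 0.894837, PV = 3.221414
  t = 4.0000: CF_t = 3.600000, DF = 0.880745, PV = 3.170683
  t = 4.5000: CF_t = 3.600000, DF = 0.866875, PV = 3.120751
  t = 5.0000: CF_t = 3.600000, DF = 0.853224, PV = 3.071605
  t = 5.5000: CF_t = 3.600000, DF = 0.839787, PV = 3.023234
  t = 6.0000: CF_t = 3.600000, DF = 0.826562, PV = 2.975624
  t = 6.5000: CF_t = 3.600000, DF = 0.813545, PV = 2.928763
  t = 7.0000: CF_t = 103.600000, DF = 0.800734, PV = 82.956008
Price P = sum_t PV_t = 124.908292
First compute Macaulay numerator sum_t t * PV_t:
  t * PV_t at t = 0.5000: 1.771654
  t * PV_t at t = 1.0000: 3.487507
  t * PV_t at t = 1.5000: 5.148878
  t * PV_t at t = 2.0000: 6.757058
  t * PV_t at t = 2.5000: 8.313310
  t * PV_t at t = 3.0000: 9.818870
  t * PV_t at t = 3.5000: 11.274949
  t * PV_t at t = 4.0000: 12.682732
  t * PV_t at t = 4.5000: 14.043380
  t * PV_t at t = 5.0000: 15.358027
  t * PV_t at t = 5.5000: 16.627785
  t * PV_t at t = 6.0000: 17.853742
  t * PV_t at t = 6.5000: 19.036962
  t * PV_t at t = 7.0000: 580.692055
Macaulay duration D = 722.866910 / 124.908292 = 5.787181
Modified duration = D / (1 + y/m) = 5.787181 / (1 + 0.016000) = 5.696044


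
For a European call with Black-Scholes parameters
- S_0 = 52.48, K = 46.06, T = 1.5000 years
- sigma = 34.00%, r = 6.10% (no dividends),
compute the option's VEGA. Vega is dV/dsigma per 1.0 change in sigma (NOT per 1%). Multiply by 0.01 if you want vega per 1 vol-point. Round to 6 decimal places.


d1 = 0.7413002482; d2 = 0.3248869920
phi(d1) = 0.3030972517; exp(-qT) = 1.0000000000; exp(-rT) = 0.9125613162
Vega = S * exp(-qT) * phi(d1) * sqrt(T) = 52.4800 * 1.0000000000 * 0.3030972517 * 1.2247448714 = 19.481458

Answer: Vega = 19.481458


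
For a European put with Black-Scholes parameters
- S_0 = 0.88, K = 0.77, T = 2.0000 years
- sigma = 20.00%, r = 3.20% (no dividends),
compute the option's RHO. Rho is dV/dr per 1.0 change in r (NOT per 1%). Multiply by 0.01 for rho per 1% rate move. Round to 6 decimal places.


Answer: Rho = -0.417148

Derivation:
d1 = 0.8398002923; d2 = 0.5569575799
phi(d1) = 0.2803908381; exp(-qT) = 1.0000000000; exp(-rT) = 0.9380049995
N(-d2) = 0.2887782062
Rho = -K*T*exp(-rT)*N(-d2) = -0.7700 * 2.0000 * 0.9380049995 * 0.2887782062 = -0.417148


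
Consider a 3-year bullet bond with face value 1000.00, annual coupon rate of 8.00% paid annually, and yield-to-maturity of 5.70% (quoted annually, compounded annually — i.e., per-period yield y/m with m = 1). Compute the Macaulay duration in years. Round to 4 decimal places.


Coupon per period c = face * coupon_rate / m = 80.000000
Periods per year m = 1; per-period yield y/m = 0.057000
Number of cashflows N = 3
Cashflows (t years, CF_t, discount factor 1/(1+y/m)^(m*t), PV):
  t = 1.0000: CF_t = 80.000000, DF = 0.946074, PV = 75.685904
  t = 2.0000: CF_t = 80.000000, DF = 0.895056, PV = 71.604450
  t = 3.0000: CF_t = 1080.000000, DF = 0.846789, PV = 914.531763
Price P = sum_t PV_t = 1061.822116
Macaulay numerator sum_t t * PV_t:
  t * PV_t at t = 1.0000: 75.685904
  t * PV_t at t = 2.0000: 143.208900
  t * PV_t at t = 3.0000: 2743.595288
Macaulay duration D = (sum_t t * PV_t) / P = 2962.490091 / 1061.822116 = 2.790006

Answer: Macaulay duration = 2.7900 years


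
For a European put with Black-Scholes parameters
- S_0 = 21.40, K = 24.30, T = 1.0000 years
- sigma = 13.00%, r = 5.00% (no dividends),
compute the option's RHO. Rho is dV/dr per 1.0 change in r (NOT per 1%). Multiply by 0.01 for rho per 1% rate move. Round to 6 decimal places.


d1 = -0.5279648332; d2 = -0.6579648332
phi(d1) = 0.3470411335; exp(-qT) = 1.0000000000; exp(-rT) = 0.9512294245
N(-d2) = 0.7447196357
Rho = -K*T*exp(-rT)*N(-d2) = -24.3000 * 1.0000 * 0.9512294245 * 0.7447196357 = -17.214101

Answer: Rho = -17.214101


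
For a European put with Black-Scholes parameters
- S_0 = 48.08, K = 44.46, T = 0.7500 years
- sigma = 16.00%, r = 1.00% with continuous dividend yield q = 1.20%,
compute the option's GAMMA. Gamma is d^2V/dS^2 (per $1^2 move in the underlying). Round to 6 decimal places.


d1 = 0.6233678403; d2 = 0.4848037757
phi(d1) = 0.3284954588; exp(-qT) = 0.9910403788; exp(-rT) = 0.9925280548
Gamma = exp(-qT) * phi(d1) / (S * sigma * sqrt(T)) = 0.9910403788 * 0.3284954588 / (48.0800 * 0.1600 * 0.8660254038) = 0.048866

Answer: Gamma = 0.048866


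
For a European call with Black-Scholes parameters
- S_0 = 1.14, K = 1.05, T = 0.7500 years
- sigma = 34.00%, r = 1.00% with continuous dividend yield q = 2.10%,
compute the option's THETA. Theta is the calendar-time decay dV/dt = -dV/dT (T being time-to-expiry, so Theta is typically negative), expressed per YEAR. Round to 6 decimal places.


d1 = 0.3985010741; d2 = 0.1040524369
phi(d1) = 0.3684905964; exp(-qT) = 0.9843733826; exp(-rT) = 0.9925280548
Theta = -S*exp(-qT)*phi(d1)*sigma/(2*sqrt(T)) - r*K*exp(-rT)*N(d2) + q*S*exp(-qT)*N(d1)
N(d1) = 0.6548695667; N(d2) = 0.5414361321; sqrt(T) = 0.8660254038
Term 1 = -1.1400 * 0.9843733826 * 0.3684905964 * 0.3400 / (2 * 0.8660254038) = -0.0811725917
Term 2 = -0.0100 * 1.0500 * 0.9925280548 * 0.5414361321 = -0.0056426008
Term 3 = 0.0210 * 1.1400 * 0.9843733826 * 0.6548695667 = 0.0154325899
Theta = -0.0811725917 + (-0.0056426008) + (0.0154325899) = -0.071383

Answer: Theta = -0.071383


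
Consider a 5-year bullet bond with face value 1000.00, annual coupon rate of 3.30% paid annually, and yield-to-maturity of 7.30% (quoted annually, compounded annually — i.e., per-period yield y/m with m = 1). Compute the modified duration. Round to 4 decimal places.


Coupon per period c = face * coupon_rate / m = 33.000000
Periods per year m = 1; per-period yield y/m = 0.073000
Number of cashflows N = 5
Cashflows (t years, CF_t, discount factor 1/(1+y/m)^(m*t), PV):
  t = 1.0000: CF_t = 33.000000, DF = 0.931966, PV = 30.754893
  t = 2.0000: CF_t = 33.000000, DF = 0.868561, PV = 28.662528
  t = 3.0000: CF_t = 33.000000, DF = 0.809470, PV = 26.712515
  t = 4.0000: CF_t = 33.000000, DF = 0.754399, PV = 24.895167
  t = 5.0000: CF_t = 1033.000000, DF = 0.703075, PV = 726.276031
Price P = sum_t PV_t = 837.301134
First compute Macaulay numerator sum_t t * PV_t:
  t * PV_t at t = 1.0000: 30.754893
  t * PV_t at t = 2.0000: 57.325057
  t * PV_t at t = 3.0000: 80.137544
  t * PV_t at t = 4.0000: 99.580670
  t * PV_t at t = 5.0000: 3631.380156
Macaulay duration D = 3899.178319 / 837.301134 = 4.656841
Modified duration = D / (1 + y/m) = 4.656841 / (1 + 0.073000) = 4.340020

Answer: Modified duration = 4.3400


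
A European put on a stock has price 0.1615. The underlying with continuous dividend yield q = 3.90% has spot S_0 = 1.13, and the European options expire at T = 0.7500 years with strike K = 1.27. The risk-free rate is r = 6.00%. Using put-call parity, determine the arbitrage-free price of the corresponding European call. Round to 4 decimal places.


Put-call parity: C - P = S_0 * exp(-qT) - K * exp(-rT).
S_0 * exp(-qT) = 1.1300 * 0.97117364 = 1.09742621
K * exp(-rT) = 1.2700 * 0.95599748 = 1.21411680
C = P + S*exp(-qT) - K*exp(-rT)
C = 0.1615 + 1.09742621 - 1.21411680 = 0.0448

Answer: Call price = 0.0448


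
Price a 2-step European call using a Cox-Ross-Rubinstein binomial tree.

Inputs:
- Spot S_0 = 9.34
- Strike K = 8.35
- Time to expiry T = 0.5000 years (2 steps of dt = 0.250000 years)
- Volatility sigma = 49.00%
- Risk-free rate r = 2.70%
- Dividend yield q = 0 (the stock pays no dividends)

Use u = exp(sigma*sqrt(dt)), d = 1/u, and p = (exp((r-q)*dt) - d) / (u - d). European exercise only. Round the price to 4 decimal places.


dt = T/N = 0.250000
u = exp(sigma*sqrt(dt)) = 1.277621; d = 1/u = 0.782705
p = (exp((r-q)*dt) - d) / (u - d) = 0.452739
Discount per step: exp(-r*dt) = 0.993273
Stock lattice S(k, i) with i counting down-moves:
  k=0: S(0,0) = 9.3400
  k=1: S(1,0) = 11.9330; S(1,1) = 7.3105
  k=2: S(2,0) = 15.2458; S(2,1) = 9.3400; S(2,2) = 5.7219
Terminal payoffs V(N, i) = max(S_T - K, 0):
  V(2,0) = 6.895833; V(2,1) = 0.990000; V(2,2) = 0.000000
Backward induction: V(k, i) = exp(-r*dt) * [p * V(k+1, i) + (1-p) * V(k+1, i+1)].
  V(1,0) = exp(-r*dt) * [p*6.895833 + (1-p)*0.990000] = 3.639156
  V(1,1) = exp(-r*dt) * [p*0.990000 + (1-p)*0.000000] = 0.445197
  V(0,0) = exp(-r*dt) * [p*3.639156 + (1-p)*0.445197] = 1.878505

Answer: Price = V(0,0) = 1.8785


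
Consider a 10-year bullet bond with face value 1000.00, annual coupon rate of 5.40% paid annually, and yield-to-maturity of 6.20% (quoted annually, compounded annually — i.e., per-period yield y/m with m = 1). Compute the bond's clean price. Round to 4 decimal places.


Answer: Price = 941.6732

Derivation:
Coupon per period c = face * coupon_rate / m = 54.000000
Periods per year m = 1; per-period yield y/m = 0.062000
Number of cashflows N = 10
Cashflows (t years, CF_t, discount factor 1/(1+y/m)^(m*t), PV):
  t = 1.0000: CF_t = 54.000000, DF = 0.941620, PV = 50.847458
  t = 2.0000: CF_t = 54.000000, DF = 0.886647, PV = 47.878962
  t = 3.0000: CF_t = 54.000000, DF = 0.834885, PV = 45.083768
  t = 4.0000: CF_t = 54.000000, DF = 0.786144, PV = 42.451759
  t = 5.0000: CF_t = 54.000000, DF = 0.740248, PV = 39.973408
  t = 6.0000: CF_t = 54.000000, DF = 0.697032, PV = 37.639744
  t = 7.0000: CF_t = 54.000000, DF = 0.656339, PV = 35.442320
  t = 8.0000: CF_t = 54.000000, DF = 0.618022, PV = 33.373183
  t = 9.0000: CF_t = 54.000000, DF = 0.581942, PV = 31.424842
  t = 10.0000: CF_t = 1054.000000, DF = 0.547968, PV = 577.557787
Price P = sum_t PV_t = 941.673231


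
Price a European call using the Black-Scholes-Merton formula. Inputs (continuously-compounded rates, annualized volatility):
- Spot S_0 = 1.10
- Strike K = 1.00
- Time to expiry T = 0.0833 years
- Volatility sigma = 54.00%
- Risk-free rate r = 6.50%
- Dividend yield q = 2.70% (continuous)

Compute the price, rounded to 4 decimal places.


d1 = (ln(S/K) + (r - q + 0.5*sigma^2) * T) / (sigma * sqrt(T)) = 0.70977422
d2 = d1 - sigma * sqrt(T) = 0.55392082
exp(-rT) = 0.99460013; exp(-qT) = 0.99775343
C = S_0 * exp(-qT) * N(d1) - K * exp(-rT) * N(d2)
N(d1) = 0.76107792; N(d2) = 0.71018348
C = 1.1000 * 0.99775343 * 0.76107792 - 1.0000 * 0.99460013 * 0.71018348 = 0.1290

Answer: Price = 0.1290


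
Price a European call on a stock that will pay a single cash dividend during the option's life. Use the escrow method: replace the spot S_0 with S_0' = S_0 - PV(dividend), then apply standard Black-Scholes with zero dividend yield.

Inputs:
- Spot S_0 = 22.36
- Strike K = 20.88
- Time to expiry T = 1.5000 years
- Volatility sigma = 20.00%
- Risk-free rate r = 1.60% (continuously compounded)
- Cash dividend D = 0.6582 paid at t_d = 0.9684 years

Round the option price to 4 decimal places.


Answer: Price = 2.7825

Derivation:
PV(D) = D * exp(-r * t_d) = 0.6582 * 0.98462502 = 0.64808019
S_0' = S_0 - PV(D) = 22.3600 - 0.64808019 = 21.71191981
d1 = (ln(S_0'/K) + (r + sigma^2/2)*T) / (sigma*sqrt(T)) = 0.37995524
d2 = d1 - sigma*sqrt(T) = 0.13500627
exp(-rT) = 0.97628571
N(d1) = 0.64801068; N(d2) = 0.55369654
C = S_0' * N(d1) - K * exp(-rT) * N(d2) = 21.71191981 * 0.64801068 - 20.8800 * 0.97628571 * 0.55369654 = 2.7825


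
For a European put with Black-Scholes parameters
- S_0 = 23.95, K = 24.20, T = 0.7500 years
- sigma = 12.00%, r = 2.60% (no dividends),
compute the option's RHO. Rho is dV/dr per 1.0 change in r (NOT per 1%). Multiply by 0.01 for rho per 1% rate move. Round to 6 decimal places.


d1 = 0.1396772988; d2 = 0.0357542504
phi(d1) = 0.3950695684; exp(-qT) = 1.0000000000; exp(-rT) = 0.9806888952
N(-d2) = 0.4857391563
Rho = -K*T*exp(-rT)*N(-d2) = -24.2000 * 0.7500 * 0.9806888952 * 0.4857391563 = -8.645916

Answer: Rho = -8.645916


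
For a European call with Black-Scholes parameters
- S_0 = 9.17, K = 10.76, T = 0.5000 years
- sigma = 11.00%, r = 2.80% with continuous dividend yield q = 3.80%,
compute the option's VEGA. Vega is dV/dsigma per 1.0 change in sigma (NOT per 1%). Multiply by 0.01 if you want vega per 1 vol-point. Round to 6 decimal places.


Answer: Vega = 0.291094

Derivation:
d1 = -2.0811215604; d2 = -2.1589033064
phi(d1) = 0.0457541854; exp(-qT) = 0.9811793622; exp(-rT) = 0.9860975443
Vega = S * exp(-qT) * phi(d1) * sqrt(T) = 9.1700 * 0.9811793622 * 0.0457541854 * 0.7071067812 = 0.291094


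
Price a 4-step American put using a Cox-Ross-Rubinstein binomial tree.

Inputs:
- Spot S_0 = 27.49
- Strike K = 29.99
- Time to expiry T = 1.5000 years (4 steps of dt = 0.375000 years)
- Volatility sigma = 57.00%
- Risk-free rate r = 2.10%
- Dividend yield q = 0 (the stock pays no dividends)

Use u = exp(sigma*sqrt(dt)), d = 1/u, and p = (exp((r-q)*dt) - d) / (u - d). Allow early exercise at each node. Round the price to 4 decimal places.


dt = T/N = 0.375000
u = exp(sigma*sqrt(dt)) = 1.417723; d = 1/u = 0.705356
p = (exp((r-q)*dt) - d) / (u - d) = 0.424711
Discount per step: exp(-r*dt) = 0.992156
Stock lattice S(k, i) with i counting down-moves:
  k=0: S(0,0) = 27.4900
  k=1: S(1,0) = 38.9732; S(1,1) = 19.3902
  k=2: S(2,0) = 55.2532; S(2,1) = 27.4900; S(2,2) = 13.6770
  k=3: S(3,0) = 78.3338; S(3,1) = 38.9732; S(3,2) = 19.3902; S(3,3) = 9.6472
  k=4: S(4,0) = 111.0557; S(4,1) = 55.2532; S(4,2) = 27.4900; S(4,3) = 13.6770; S(4,4) = 6.8047
Terminal payoffs V(N, i) = max(K - S_T, 0):
  V(4,0) = 0.000000; V(4,1) = 0.000000; V(4,2) = 2.500000; V(4,3) = 16.312971; V(4,4) = 23.185303
Backward induction: V(k, i) = exp(-r*dt) * [p * V(k+1, i) + (1-p) * V(k+1, i+1)]; then take max(V_cont, immediate exercise) for American.
  V(3,0) = exp(-r*dt) * [p*0.000000 + (1-p)*0.000000] = 0.000000; exercise = 0.000000; V(3,0) = max -> 0.000000
  V(3,1) = exp(-r*dt) * [p*0.000000 + (1-p)*2.500000] = 1.426942; exercise = 0.000000; V(3,1) = max -> 1.426942
  V(3,2) = exp(-r*dt) * [p*2.500000 + (1-p)*16.312971] = 10.364513; exercise = 10.599757; V(3,2) = max -> 10.599757
  V(3,3) = exp(-r*dt) * [p*16.312971 + (1-p)*23.185303] = 20.107578; exercise = 20.342822; V(3,3) = max -> 20.342822
  V(2,0) = exp(-r*dt) * [p*0.000000 + (1-p)*1.426942] = 0.814465; exercise = 0.000000; V(2,0) = max -> 0.814465
  V(2,1) = exp(-r*dt) * [p*1.426942 + (1-p)*10.599757] = 6.651379; exercise = 2.500000; V(2,1) = max -> 6.651379
  V(2,2) = exp(-r*dt) * [p*10.599757 + (1-p)*20.342822] = 16.077727; exercise = 16.312971; V(2,2) = max -> 16.312971
  V(1,0) = exp(-r*dt) * [p*0.814465 + (1-p)*6.651379] = 4.139651; exercise = 0.000000; V(1,0) = max -> 4.139651
  V(1,1) = exp(-r*dt) * [p*6.651379 + (1-p)*16.312971] = 12.113817; exercise = 10.599757; V(1,1) = max -> 12.113817
  V(0,0) = exp(-r*dt) * [p*4.139651 + (1-p)*12.113817] = 8.658649; exercise = 2.500000; V(0,0) = max -> 8.658649

Answer: Price = V(0,0) = 8.6586


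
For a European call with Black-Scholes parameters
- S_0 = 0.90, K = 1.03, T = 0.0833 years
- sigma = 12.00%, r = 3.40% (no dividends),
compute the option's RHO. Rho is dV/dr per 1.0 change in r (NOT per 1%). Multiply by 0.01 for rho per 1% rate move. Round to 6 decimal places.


d1 = -3.7964724443; d2 = -3.8311065316
phi(d1) = 0.0002958849; exp(-qT) = 1.0000000000; exp(-rT) = 0.9971718069
N(d2) = 0.0000637841
Rho = K*T*exp(-rT)*N(d2) = 1.0300 * 0.0833 * 0.9971718069 * 0.0000637841 = 0.000005

Answer: Rho = 0.000005


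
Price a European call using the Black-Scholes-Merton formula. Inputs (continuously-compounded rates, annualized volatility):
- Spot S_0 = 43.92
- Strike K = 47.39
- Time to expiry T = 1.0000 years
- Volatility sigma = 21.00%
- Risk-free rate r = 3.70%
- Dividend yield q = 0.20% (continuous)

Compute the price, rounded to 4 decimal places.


Answer: Price = 2.8950

Derivation:
d1 = (ln(S/K) + (r - q + 0.5*sigma^2) * T) / (sigma * sqrt(T)) = -0.09043542
d2 = d1 - sigma * sqrt(T) = -0.30043542
exp(-rT) = 0.96367614; exp(-qT) = 0.99800200
C = S_0 * exp(-qT) * N(d1) - K * exp(-rT) * N(d2)
N(d1) = 0.46397060; N(d2) = 0.38192252
C = 43.9200 * 0.99800200 * 0.46397060 - 47.3900 * 0.96367614 * 0.38192252 = 2.8950


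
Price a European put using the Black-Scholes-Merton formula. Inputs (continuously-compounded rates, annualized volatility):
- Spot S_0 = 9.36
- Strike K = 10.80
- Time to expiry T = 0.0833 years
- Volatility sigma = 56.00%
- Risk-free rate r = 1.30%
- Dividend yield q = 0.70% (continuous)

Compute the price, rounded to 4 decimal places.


d1 = (ln(S/K) + (r - q + 0.5*sigma^2) * T) / (sigma * sqrt(T)) = -0.80147879
d2 = d1 - sigma * sqrt(T) = -0.96310453
exp(-rT) = 0.99891769; exp(-qT) = 0.99941707
P = K * exp(-rT) * N(-d2) - S_0 * exp(-qT) * N(-d1)
N(-d1) = 0.78857274; N(-d2) = 0.83225247
P = 10.8000 * 0.99891769 * 0.83225247 - 9.3600 * 0.99941707 * 0.78857274 = 1.6019

Answer: Price = 1.6019


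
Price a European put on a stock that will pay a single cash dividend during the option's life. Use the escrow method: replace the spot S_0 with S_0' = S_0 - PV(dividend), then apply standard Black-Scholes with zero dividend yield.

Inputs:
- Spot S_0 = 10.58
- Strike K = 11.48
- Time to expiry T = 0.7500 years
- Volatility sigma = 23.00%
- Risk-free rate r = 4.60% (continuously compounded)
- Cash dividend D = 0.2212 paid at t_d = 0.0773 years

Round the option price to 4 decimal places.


PV(D) = D * exp(-r * t_d) = 0.2212 * 0.99645051 = 0.22041485
S_0' = S_0 - PV(D) = 10.5800 - 0.22041485 = 10.35958515
d1 = (ln(S_0'/K) + (r + sigma^2/2)*T) / (sigma*sqrt(T)) = -0.24277177
d2 = d1 - sigma*sqrt(T) = -0.44195761
exp(-rT) = 0.96608834
N(-d1) = 0.59590890; N(-d2) = 0.67074006
P = K * exp(-rT) * N(-d2) - S_0' * N(-d1) = 11.4800 * 0.96608834 * 0.67074006 - 10.35958515 * 0.59590890 = 1.2656

Answer: Price = 1.2656


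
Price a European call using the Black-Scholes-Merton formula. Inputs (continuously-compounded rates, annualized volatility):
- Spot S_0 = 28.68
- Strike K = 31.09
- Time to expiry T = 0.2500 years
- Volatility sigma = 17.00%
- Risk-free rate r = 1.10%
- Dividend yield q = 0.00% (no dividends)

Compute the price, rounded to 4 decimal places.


Answer: Price = 0.2466

Derivation:
d1 = (ln(S/K) + (r - q + 0.5*sigma^2) * T) / (sigma * sqrt(T)) = -0.87439657
d2 = d1 - sigma * sqrt(T) = -0.95939657
exp(-rT) = 0.99725378; exp(-qT) = 1.00000000
C = S_0 * exp(-qT) * N(d1) - K * exp(-rT) * N(d2)
N(d1) = 0.19095116; N(d2) = 0.16867950
C = 28.6800 * 1.00000000 * 0.19095116 - 31.0900 * 0.99725378 * 0.16867950 = 0.2466


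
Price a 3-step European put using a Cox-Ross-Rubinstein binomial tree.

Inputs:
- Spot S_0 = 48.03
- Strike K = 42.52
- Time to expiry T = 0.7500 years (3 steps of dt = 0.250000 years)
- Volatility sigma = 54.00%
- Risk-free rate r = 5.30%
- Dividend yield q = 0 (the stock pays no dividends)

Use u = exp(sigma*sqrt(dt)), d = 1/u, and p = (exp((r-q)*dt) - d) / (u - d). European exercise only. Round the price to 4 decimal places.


Answer: Price = V(0,0) = 5.5227

Derivation:
dt = T/N = 0.250000
u = exp(sigma*sqrt(dt)) = 1.309964; d = 1/u = 0.763379
p = (exp((r-q)*dt) - d) / (u - d) = 0.457310
Discount per step: exp(-r*dt) = 0.986837
Stock lattice S(k, i) with i counting down-moves:
  k=0: S(0,0) = 48.0300
  k=1: S(1,0) = 62.9176; S(1,1) = 36.6651
  k=2: S(2,0) = 82.4198; S(2,1) = 48.0300; S(2,2) = 27.9894
  k=3: S(3,0) = 107.9670; S(3,1) = 62.9176; S(3,2) = 36.6651; S(3,3) = 21.3665
Terminal payoffs V(N, i) = max(K - S_T, 0):
  V(3,0) = 0.000000; V(3,1) = 0.000000; V(3,2) = 5.854883; V(3,3) = 21.153467
Backward induction: V(k, i) = exp(-r*dt) * [p * V(k+1, i) + (1-p) * V(k+1, i+1)].
  V(2,0) = exp(-r*dt) * [p*0.000000 + (1-p)*0.000000] = 0.000000
  V(2,1) = exp(-r*dt) * [p*0.000000 + (1-p)*5.854883] = 3.135565
  V(2,2) = exp(-r*dt) * [p*5.854883 + (1-p)*21.153467] = 13.970927
  V(1,0) = exp(-r*dt) * [p*0.000000 + (1-p)*3.135565] = 1.679242
  V(1,1) = exp(-r*dt) * [p*3.135565 + (1-p)*13.970927] = 8.897138
  V(0,0) = exp(-r*dt) * [p*1.679242 + (1-p)*8.897138] = 5.522661


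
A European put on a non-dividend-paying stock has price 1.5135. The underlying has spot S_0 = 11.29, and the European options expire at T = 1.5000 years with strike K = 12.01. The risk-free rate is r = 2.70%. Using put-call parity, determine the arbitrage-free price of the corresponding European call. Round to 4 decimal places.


Put-call parity: C - P = S_0 * exp(-qT) - K * exp(-rT).
S_0 * exp(-qT) = 11.2900 * 1.00000000 = 11.29000000
K * exp(-rT) = 12.0100 * 0.96030916 = 11.53331307
C = P + S*exp(-qT) - K*exp(-rT)
C = 1.5135 + 11.29000000 - 11.53331307 = 1.2702

Answer: Call price = 1.2702


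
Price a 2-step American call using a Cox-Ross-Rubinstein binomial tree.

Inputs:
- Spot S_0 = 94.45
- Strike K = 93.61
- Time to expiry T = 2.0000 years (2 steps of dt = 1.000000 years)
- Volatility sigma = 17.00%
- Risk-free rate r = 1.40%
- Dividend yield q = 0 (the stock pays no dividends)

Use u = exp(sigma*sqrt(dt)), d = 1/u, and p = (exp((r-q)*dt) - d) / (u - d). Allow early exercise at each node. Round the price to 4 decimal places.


Answer: Price = V(0,0) = 9.8675

Derivation:
dt = T/N = 1.000000
u = exp(sigma*sqrt(dt)) = 1.185305; d = 1/u = 0.843665
p = (exp((r-q)*dt) - d) / (u - d) = 0.498869
Discount per step: exp(-r*dt) = 0.986098
Stock lattice S(k, i) with i counting down-moves:
  k=0: S(0,0) = 94.4500
  k=1: S(1,0) = 111.9520; S(1,1) = 79.6841
  k=2: S(2,0) = 132.6973; S(2,1) = 94.4500; S(2,2) = 67.2267
Terminal payoffs V(N, i) = max(S_T - K, 0):
  V(2,0) = 39.087300; V(2,1) = 0.840000; V(2,2) = 0.000000
Backward induction: V(k, i) = exp(-r*dt) * [p * V(k+1, i) + (1-p) * V(k+1, i+1)]; then take max(V_cont, immediate exercise) for American.
  V(1,0) = exp(-r*dt) * [p*39.087300 + (1-p)*0.840000] = 19.643452; exercise = 18.342043; V(1,0) = max -> 19.643452
  V(1,1) = exp(-r*dt) * [p*0.840000 + (1-p)*0.000000] = 0.413224; exercise = 0.000000; V(1,1) = max -> 0.413224
  V(0,0) = exp(-r*dt) * [p*19.643452 + (1-p)*0.413224] = 9.867474; exercise = 0.840000; V(0,0) = max -> 9.867474


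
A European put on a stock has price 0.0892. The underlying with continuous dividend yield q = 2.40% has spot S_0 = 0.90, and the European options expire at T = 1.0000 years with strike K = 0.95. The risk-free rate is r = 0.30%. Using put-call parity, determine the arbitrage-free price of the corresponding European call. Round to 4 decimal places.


Put-call parity: C - P = S_0 * exp(-qT) - K * exp(-rT).
S_0 * exp(-qT) = 0.9000 * 0.97628571 = 0.87865714
K * exp(-rT) = 0.9500 * 0.99700450 = 0.94715427
C = P + S*exp(-qT) - K*exp(-rT)
C = 0.0892 + 0.87865714 - 0.94715427 = 0.0207

Answer: Call price = 0.0207


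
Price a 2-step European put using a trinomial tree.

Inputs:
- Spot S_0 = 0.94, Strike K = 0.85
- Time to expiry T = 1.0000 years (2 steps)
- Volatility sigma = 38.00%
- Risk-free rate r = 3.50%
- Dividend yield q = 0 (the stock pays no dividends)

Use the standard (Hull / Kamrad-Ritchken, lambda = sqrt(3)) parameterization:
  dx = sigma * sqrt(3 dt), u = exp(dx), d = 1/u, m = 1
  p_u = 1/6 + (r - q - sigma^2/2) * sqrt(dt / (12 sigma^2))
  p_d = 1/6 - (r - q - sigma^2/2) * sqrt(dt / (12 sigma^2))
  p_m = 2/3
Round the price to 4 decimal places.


dt = T/N = 0.500000; dx = sigma*sqrt(3*dt) = 0.465403
u = exp(dx) = 1.592656; d = 1/u = 0.627882
p_u = 0.146684, p_m = 0.666667, p_d = 0.186649
Discount per step: exp(-r*dt) = 0.982652
Stock lattice S(k, j) with j the centered position index:
  k=0: S(0,+0) = 0.9400
  k=1: S(1,-1) = 0.5902; S(1,+0) = 0.9400; S(1,+1) = 1.4971
  k=2: S(2,-2) = 0.3706; S(2,-1) = 0.5902; S(2,+0) = 0.9400; S(2,+1) = 1.4971; S(2,+2) = 2.3844
Terminal payoffs V(N, j) = max(K - S_T, 0):
  V(2,-2) = 0.479418; V(2,-1) = 0.259791; V(2,+0) = 0.000000; V(2,+1) = 0.000000; V(2,+2) = 0.000000
Backward induction: V(k, j) = exp(-r*dt) * [p_u * V(k+1, j+1) + p_m * V(k+1, j) + p_d * V(k+1, j-1)]
  V(1,-1) = exp(-r*dt) * [p_u*0.000000 + p_m*0.259791 + p_d*0.479418] = 0.258120
  V(1,+0) = exp(-r*dt) * [p_u*0.000000 + p_m*0.000000 + p_d*0.259791] = 0.047649
  V(1,+1) = exp(-r*dt) * [p_u*0.000000 + p_m*0.000000 + p_d*0.000000] = 0.000000
  V(0,+0) = exp(-r*dt) * [p_u*0.000000 + p_m*0.047649 + p_d*0.258120] = 0.078557

Answer: Price = V(0,0) = 0.0786


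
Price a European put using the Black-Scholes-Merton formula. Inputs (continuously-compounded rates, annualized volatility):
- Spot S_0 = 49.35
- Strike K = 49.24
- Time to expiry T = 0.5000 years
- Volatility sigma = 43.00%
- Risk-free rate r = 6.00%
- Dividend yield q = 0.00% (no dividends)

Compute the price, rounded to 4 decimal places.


d1 = (ln(S/K) + (r - q + 0.5*sigma^2) * T) / (sigma * sqrt(T)) = 0.25803301
d2 = d1 - sigma * sqrt(T) = -0.04602290
exp(-rT) = 0.97044553; exp(-qT) = 1.00000000
P = K * exp(-rT) * N(-d2) - S_0 * exp(-qT) * N(-d1)
N(-d1) = 0.39819071; N(-d2) = 0.51835400
P = 49.2400 * 0.97044553 * 0.51835400 - 49.3500 * 1.00000000 * 0.39819071 = 5.1187

Answer: Price = 5.1187


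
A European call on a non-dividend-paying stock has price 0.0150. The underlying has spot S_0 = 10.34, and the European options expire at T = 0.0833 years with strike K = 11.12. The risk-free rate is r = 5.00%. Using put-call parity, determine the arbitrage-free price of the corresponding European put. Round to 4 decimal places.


Answer: Put price = 0.7488

Derivation:
Put-call parity: C - P = S_0 * exp(-qT) - K * exp(-rT).
S_0 * exp(-qT) = 10.3400 * 1.00000000 = 10.34000000
K * exp(-rT) = 11.1200 * 0.99584366 = 11.07378152
P = C - S*exp(-qT) + K*exp(-rT)
P = 0.0150 - 10.34000000 + 11.07378152 = 0.7488


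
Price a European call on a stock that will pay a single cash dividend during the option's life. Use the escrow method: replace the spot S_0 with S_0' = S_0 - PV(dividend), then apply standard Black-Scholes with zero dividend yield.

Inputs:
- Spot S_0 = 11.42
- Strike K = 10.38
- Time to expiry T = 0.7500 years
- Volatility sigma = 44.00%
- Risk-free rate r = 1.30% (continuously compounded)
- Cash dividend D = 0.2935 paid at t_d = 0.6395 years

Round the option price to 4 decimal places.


PV(D) = D * exp(-r * t_d) = 0.2935 * 0.99172096 = 0.29107010
S_0' = S_0 - PV(D) = 11.4200 - 0.29107010 = 11.12892990
d1 = (ln(S_0'/K) + (r + sigma^2/2)*T) / (sigma*sqrt(T)) = 0.39894152
d2 = d1 - sigma*sqrt(T) = 0.01789035
exp(-rT) = 0.99029738
N(d1) = 0.65503185; N(d2) = 0.50713683
C = S_0' * N(d1) - K * exp(-rT) * N(d2) = 11.12892990 * 0.65503185 - 10.3800 * 0.99029738 * 0.50713683 = 2.0768

Answer: Price = 2.0768


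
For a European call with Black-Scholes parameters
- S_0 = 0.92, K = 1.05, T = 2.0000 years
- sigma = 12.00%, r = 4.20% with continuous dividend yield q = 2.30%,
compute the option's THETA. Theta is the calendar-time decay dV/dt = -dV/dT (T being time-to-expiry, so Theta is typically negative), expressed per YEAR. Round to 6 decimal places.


Answer: Theta = -0.017456

Derivation:
d1 = -0.4700596809; d2 = -0.6397653084
phi(d1) = 0.3572153045; exp(-qT) = 0.9550419622; exp(-rT) = 0.9194312561
Theta = -S*exp(-qT)*phi(d1)*sigma/(2*sqrt(T)) - r*K*exp(-rT)*N(d2) + q*S*exp(-qT)*N(d1)
N(d1) = 0.3191561895; N(d2) = 0.2611625948; sqrt(T) = 1.4142135624
Term 1 = -0.9200 * 0.9550419622 * 0.3572153045 * 0.1200 / (2 * 1.4142135624) = -0.0133160860
Term 2 = -0.0420 * 1.0500 * 0.9194312561 * 0.2611625948 = -0.0105893384
Term 3 = 0.0230 * 0.9200 * 0.9550419622 * 0.3191561895 = 0.0064497278
Theta = -0.0133160860 + (-0.0105893384) + (0.0064497278) = -0.017456


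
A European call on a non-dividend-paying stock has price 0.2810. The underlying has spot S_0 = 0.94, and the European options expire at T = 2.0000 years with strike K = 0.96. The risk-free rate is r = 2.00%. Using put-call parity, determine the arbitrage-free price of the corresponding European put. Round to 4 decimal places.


Put-call parity: C - P = S_0 * exp(-qT) - K * exp(-rT).
S_0 * exp(-qT) = 0.9400 * 1.00000000 = 0.94000000
K * exp(-rT) = 0.9600 * 0.96078944 = 0.92235786
P = C - S*exp(-qT) + K*exp(-rT)
P = 0.2810 - 0.94000000 + 0.92235786 = 0.2634

Answer: Put price = 0.2634


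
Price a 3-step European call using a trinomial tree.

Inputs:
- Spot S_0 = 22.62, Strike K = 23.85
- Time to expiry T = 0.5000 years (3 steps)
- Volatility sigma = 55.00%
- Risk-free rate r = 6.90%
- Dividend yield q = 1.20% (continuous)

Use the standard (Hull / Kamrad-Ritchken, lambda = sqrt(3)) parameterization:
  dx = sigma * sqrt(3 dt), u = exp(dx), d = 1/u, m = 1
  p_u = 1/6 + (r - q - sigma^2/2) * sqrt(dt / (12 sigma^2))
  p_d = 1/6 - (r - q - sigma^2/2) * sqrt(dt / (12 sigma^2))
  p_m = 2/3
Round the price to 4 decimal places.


dt = T/N = 0.166667; dx = sigma*sqrt(3*dt) = 0.388909
u = exp(dx) = 1.475370; d = 1/u = 0.677796
p_u = 0.146471, p_m = 0.666667, p_d = 0.186862
Discount per step: exp(-r*dt) = 0.988566
Stock lattice S(k, j) with j the centered position index:
  k=0: S(0,+0) = 22.6200
  k=1: S(1,-1) = 15.3317; S(1,+0) = 22.6200; S(1,+1) = 33.3729
  k=2: S(2,-2) = 10.3918; S(2,-1) = 15.3317; S(2,+0) = 22.6200; S(2,+1) = 33.3729; S(2,+2) = 49.2373
  k=3: S(3,-3) = 7.0435; S(3,-2) = 10.3918; S(3,-1) = 15.3317; S(3,+0) = 22.6200; S(3,+1) = 33.3729; S(3,+2) = 49.2373; S(3,+3) = 72.6433
Terminal payoffs V(N, j) = max(S_T - K, 0):
  V(3,-3) = 0.000000; V(3,-2) = 0.000000; V(3,-1) = 0.000000; V(3,+0) = 0.000000; V(3,+1) = 9.522867; V(3,+2) = 25.387323; V(3,+3) = 48.793263
Backward induction: V(k, j) = exp(-r*dt) * [p_u * V(k+1, j+1) + p_m * V(k+1, j) + p_d * V(k+1, j-1)]
  V(2,-2) = exp(-r*dt) * [p_u*0.000000 + p_m*0.000000 + p_d*0.000000] = 0.000000
  V(2,-1) = exp(-r*dt) * [p_u*0.000000 + p_m*0.000000 + p_d*0.000000] = 0.000000
  V(2,+0) = exp(-r*dt) * [p_u*9.522867 + p_m*0.000000 + p_d*0.000000] = 1.378878
  V(2,+1) = exp(-r*dt) * [p_u*25.387323 + p_m*9.522867 + p_d*0.000000] = 9.951983
  V(2,+2) = exp(-r*dt) * [p_u*48.793263 + p_m*25.387323 + p_d*9.522867] = 25.555570
  V(1,-1) = exp(-r*dt) * [p_u*1.378878 + p_m*0.000000 + p_d*0.000000] = 0.199657
  V(1,+0) = exp(-r*dt) * [p_u*9.951983 + p_m*1.378878 + p_d*0.000000] = 2.349753
  V(1,+1) = exp(-r*dt) * [p_u*25.555570 + p_m*9.951983 + p_d*1.378878] = 10.513865
  V(0,+0) = exp(-r*dt) * [p_u*10.513865 + p_m*2.349753 + p_d*0.199657] = 3.107843

Answer: Price = V(0,0) = 3.1078


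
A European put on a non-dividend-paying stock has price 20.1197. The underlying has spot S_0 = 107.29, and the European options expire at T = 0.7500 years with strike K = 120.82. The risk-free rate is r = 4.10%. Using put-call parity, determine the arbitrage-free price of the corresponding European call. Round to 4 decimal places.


Put-call parity: C - P = S_0 * exp(-qT) - K * exp(-rT).
S_0 * exp(-qT) = 107.2900 * 1.00000000 = 107.29000000
K * exp(-rT) = 120.8200 * 0.96971797 = 117.16132541
C = P + S*exp(-qT) - K*exp(-rT)
C = 20.1197 + 107.29000000 - 117.16132541 = 10.2484

Answer: Call price = 10.2484
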